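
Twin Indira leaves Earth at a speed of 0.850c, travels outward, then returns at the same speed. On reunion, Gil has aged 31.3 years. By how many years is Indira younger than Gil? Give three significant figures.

γ = 1/√(1 − 0.850²) = 1/√0.2775 = 1.898
Indira's elapsed proper time: τ = 31.3/1.898 = 16.49 years.
Age gap = Δt − τ = 31.3 − 16.49 years.

Δt − τ = 14.8 years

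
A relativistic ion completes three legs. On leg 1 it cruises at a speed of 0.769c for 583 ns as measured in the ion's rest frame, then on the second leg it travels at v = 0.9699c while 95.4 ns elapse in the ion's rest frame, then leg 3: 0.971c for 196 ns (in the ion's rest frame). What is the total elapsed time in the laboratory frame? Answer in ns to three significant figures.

Leg 1: γ = 1/√(1 − 0.769²) = 1/√0.4086 = 1.564; Δt_1 = 1.564 × 583 = 912.0 ns.
Leg 2: γ = 1/√(1 − 0.9699²) = 1/√0.05929 = 4.107; Δt_2 = 4.107 × 95.4 = 391.8 ns.
Leg 3: γ = 1/√(1 − 0.971²) = 1/√0.05716 = 4.183; Δt_3 = 4.183 × 196 = 819.8 ns.
Total: 912.0 + 391.8 + 819.8 ns.

Δt = 2120 ns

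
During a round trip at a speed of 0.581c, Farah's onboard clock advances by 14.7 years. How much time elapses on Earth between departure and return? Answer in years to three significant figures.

Δt = 18.1 years

γ = 1/√(1 − 0.581²) = 1/√0.6624 = 1.229
Earth-frame duration is the dilated interval: Δt = γτ = 1.229 × 14.7 years.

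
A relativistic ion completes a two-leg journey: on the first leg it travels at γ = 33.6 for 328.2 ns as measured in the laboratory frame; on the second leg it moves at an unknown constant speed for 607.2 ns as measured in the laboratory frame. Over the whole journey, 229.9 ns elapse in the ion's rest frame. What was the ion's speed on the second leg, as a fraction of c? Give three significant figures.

Leg 1: γ = 33.6; τ_1 = 328.2/33.60 = 9.768 ns.
Leg 2: speed unknown; τ_2 = 607.2/γ_2.
Total proper time: 9.768 + τ_2 = 229.9, so τ_2 = 229.9 − 9.768 = 220.1 ns.
γ_2 = 607.2/220.1 = 2.758; β = √(1 − 1/γ²) = √0.8686.

β = 0.932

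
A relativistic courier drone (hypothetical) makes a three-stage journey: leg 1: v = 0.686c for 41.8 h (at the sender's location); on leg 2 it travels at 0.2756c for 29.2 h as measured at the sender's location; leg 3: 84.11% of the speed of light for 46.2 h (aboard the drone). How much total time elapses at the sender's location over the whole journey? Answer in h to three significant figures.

Δt = 156 h

Leg 1: 41.8 h is already measured at the sender's location.
Leg 2: 29.2 h is already measured at the sender's location.
Leg 3: β = 0.8411; γ = 1/√(1 − 0.8411²) = 1/√0.2926 = 1.849; Δt_3 = 1.849 × 46.2 = 85.42 h.
Total: 41.80 + 29.20 + 85.42 h.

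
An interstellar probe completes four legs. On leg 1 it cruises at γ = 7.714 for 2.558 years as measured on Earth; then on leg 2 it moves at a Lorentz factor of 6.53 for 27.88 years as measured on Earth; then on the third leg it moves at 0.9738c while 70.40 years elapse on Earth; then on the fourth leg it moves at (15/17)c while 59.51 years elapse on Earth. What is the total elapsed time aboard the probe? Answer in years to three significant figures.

Leg 1: γ = 7.714; τ_1 = 2.558/7.714 = 0.3316 years.
Leg 2: γ = 6.53; τ_2 = 27.88/6.530 = 4.270 years.
Leg 3: γ = 1/√(1 − 0.9738²) = 1/√0.05171 = 4.397; τ_3 = 70.40/4.397 = 16.01 years.
Leg 4: γ = 1/√(1 − (15/17)²) = 17/8 = 2.125; τ_4 = 59.51/2.125 = 28.00 years.
Total: 0.3316 + 4.270 + 16.01 + 28.00 years.

τ = 48.6 years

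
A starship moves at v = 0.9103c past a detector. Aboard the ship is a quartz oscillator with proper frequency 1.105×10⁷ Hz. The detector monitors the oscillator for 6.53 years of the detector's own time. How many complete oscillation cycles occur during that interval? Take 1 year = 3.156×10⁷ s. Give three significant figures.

γ = 1/√(1 − 0.9103²) = 1/√0.1714 = 2.416
During 6.53 years of lab time, the oscillator's proper time advances by τ = Δt/γ = 6.53/2.416 = 2.703 years = 8.531×10⁷ s.
N = f × τ = 1.105×10⁷ × 8.531×10⁷ = 9.427×10¹⁴.

N = 9.43×10¹⁴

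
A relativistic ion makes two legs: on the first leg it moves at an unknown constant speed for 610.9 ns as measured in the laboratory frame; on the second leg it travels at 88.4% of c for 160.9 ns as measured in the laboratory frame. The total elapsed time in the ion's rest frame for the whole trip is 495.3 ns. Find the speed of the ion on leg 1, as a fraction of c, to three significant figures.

Leg 1: speed unknown; τ_1 = 610.9/γ_1.
Leg 2: β = 0.884; γ = 1/√(1 − 0.884²) = 1/√0.2185 = 2.139; τ_2 = 160.9/2.139 = 75.22 ns.
Total proper time: τ_1 + 75.22 = 495.3, so τ_1 = 495.3 − 75.22 = 420.1 ns.
γ_1 = 610.9/420.1 = 1.454; β = √(1 − 1/γ²) = √0.5271.

β = 0.726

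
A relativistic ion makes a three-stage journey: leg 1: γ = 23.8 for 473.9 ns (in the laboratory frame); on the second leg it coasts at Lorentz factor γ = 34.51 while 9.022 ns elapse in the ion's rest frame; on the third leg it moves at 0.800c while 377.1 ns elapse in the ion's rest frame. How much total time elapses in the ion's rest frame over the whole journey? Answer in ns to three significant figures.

Leg 1: γ = 23.8; τ_1 = 473.9/23.80 = 19.91 ns.
Leg 2: 9.022 ns is already measured in the ion's rest frame.
Leg 3: 377.1 ns is already measured in the ion's rest frame.
Total: 19.91 + 9.022 + 377.1 ns.

τ = 406 ns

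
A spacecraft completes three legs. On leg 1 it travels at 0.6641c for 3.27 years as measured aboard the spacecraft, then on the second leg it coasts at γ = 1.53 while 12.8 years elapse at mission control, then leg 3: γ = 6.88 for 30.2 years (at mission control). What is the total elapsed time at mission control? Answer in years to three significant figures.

Δt = 47.4 years

Leg 1: γ = 1/√(1 − 0.6641²) = 1/√0.5590 = 1.338; Δt_1 = 1.338 × 3.27 = 4.374 years.
Leg 2: 12.8 years is already measured at mission control.
Leg 3: 30.2 years is already measured at mission control.
Total: 4.374 + 12.80 + 30.20 years.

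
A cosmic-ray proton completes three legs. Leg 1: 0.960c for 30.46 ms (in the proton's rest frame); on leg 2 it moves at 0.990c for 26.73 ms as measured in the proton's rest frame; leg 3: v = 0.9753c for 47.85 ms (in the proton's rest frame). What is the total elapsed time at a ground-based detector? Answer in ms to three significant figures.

Leg 1: γ = 1/√(1 − 0.960²) = 1/√0.07840 = 3.571; Δt_1 = 3.571 × 30.46 = 108.8 ms.
Leg 2: γ = 1/√(1 − 0.990²) = 1/√0.01990 = 7.089; Δt_2 = 7.089 × 26.73 = 189.5 ms.
Leg 3: γ = 1/√(1 − 0.9753²) = 1/√0.04879 = 4.527; Δt_3 = 4.527 × 47.85 = 216.6 ms.
Total: 108.8 + 189.5 + 216.6 ms.

Δt = 515 ms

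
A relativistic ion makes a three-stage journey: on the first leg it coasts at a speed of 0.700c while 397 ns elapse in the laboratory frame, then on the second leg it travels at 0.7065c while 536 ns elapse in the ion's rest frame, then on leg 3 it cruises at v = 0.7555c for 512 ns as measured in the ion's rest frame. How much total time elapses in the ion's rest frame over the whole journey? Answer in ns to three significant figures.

Leg 1: γ = 1/√(1 − 0.700²) = 1/√0.5100 = 1.400; τ_1 = 397/1.400 = 283.5 ns.
Leg 2: 536 ns is already measured in the ion's rest frame.
Leg 3: 512 ns is already measured in the ion's rest frame.
Total: 283.5 + 536.0 + 512.0 ns.

τ = 1330 ns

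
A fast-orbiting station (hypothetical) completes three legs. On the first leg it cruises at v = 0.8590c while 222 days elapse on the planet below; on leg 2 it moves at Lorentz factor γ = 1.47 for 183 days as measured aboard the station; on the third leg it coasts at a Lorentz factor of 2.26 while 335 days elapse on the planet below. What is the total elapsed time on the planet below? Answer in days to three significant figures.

Leg 1: 222 days is already measured on the planet below.
Leg 2: γ = 1.47; Δt_2 = 1.470 × 183 = 269.0 days.
Leg 3: 335 days is already measured on the planet below.
Total: 222.0 + 269.0 + 335.0 days.

Δt = 826 days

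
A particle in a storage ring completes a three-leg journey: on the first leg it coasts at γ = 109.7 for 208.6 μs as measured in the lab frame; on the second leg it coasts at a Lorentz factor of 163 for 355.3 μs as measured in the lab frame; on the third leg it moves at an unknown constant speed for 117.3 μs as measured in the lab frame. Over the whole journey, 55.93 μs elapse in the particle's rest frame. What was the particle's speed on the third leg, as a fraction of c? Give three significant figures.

Leg 1: γ = 109.7; τ_1 = 208.6/109.7 = 1.902 μs.
Leg 2: γ = 163; τ_2 = 355.3/163.0 = 2.180 μs.
Leg 3: speed unknown; τ_3 = 117.3/γ_3.
Total proper time: 1.902 + 2.180 + τ_3 = 55.93, so τ_3 = 55.93 − 4.081 = 51.85 μs.
γ_3 = 117.3/51.85 = 2.262; β = √(1 − 1/γ²) = √0.8046.

β = 0.897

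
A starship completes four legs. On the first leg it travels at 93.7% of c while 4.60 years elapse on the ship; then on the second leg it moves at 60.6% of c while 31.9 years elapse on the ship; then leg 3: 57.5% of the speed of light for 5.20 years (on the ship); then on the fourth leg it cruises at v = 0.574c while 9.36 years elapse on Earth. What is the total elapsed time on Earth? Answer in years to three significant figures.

Δt = 69.0 years

Leg 1: β = 0.937; γ = 1/√(1 − 0.937²) = 1/√0.1220 = 2.863; Δt_1 = 2.863 × 4.60 = 13.17 years.
Leg 2: β = 0.606; γ = 1/√(1 − 0.606²) = 1/√0.6328 = 1.257; Δt_2 = 1.257 × 31.9 = 40.10 years.
Leg 3: β = 0.575; γ = 1/√(1 − 0.575²) = 1/√0.6694 = 1.222; Δt_3 = 1.222 × 5.20 = 6.356 years.
Leg 4: 9.36 years is already measured on Earth.
Total: 13.17 + 40.10 + 6.356 + 9.360 years.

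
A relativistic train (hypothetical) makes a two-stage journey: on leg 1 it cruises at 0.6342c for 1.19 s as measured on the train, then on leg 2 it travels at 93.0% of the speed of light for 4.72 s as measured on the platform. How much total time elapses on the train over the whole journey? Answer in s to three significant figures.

τ = 2.92 s

Leg 1: 1.19 s is already measured on the train.
Leg 2: β = 0.930; γ = 1/√(1 − 0.930²) = 1/√0.1351 = 2.721; τ_2 = 4.72/2.721 = 1.735 s.
Total: 1.190 + 1.735 s.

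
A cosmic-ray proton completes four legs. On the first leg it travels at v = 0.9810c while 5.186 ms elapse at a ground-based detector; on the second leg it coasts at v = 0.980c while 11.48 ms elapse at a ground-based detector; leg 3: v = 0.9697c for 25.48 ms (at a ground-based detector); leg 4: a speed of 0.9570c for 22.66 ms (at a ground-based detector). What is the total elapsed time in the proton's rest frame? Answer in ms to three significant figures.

Leg 1: γ = 1/√(1 − 0.9810²) = 1/√0.03764 = 5.154; τ_1 = 5.186/5.154 = 1.006 ms.
Leg 2: γ = 1/√(1 − 0.980²) = 1/√0.03960 = 5.025; τ_2 = 11.48/5.025 = 2.284 ms.
Leg 3: γ = 1/√(1 − 0.9697²) = 1/√0.05968 = 4.093; τ_3 = 25.48/4.093 = 6.225 ms.
Leg 4: γ = 1/√(1 − 0.9570²) = 1/√0.08415 = 3.447; τ_4 = 22.66/3.447 = 6.573 ms.
Total: 1.006 + 2.284 + 6.225 + 6.573 ms.

τ = 16.1 ms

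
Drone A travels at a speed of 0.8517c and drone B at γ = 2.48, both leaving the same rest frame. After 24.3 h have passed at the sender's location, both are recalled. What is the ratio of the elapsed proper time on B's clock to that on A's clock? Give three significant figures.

A: γ = 1/√(1 − 0.8517²) = 1/√0.2746 = 1.908. B: γ = 2.48.
τ_A/τ_B = γ_B/γ_A = 2.480/1.908 = 1.300, so τ_B/τ_A = 0.7695.

τ_B/τ_A = 0.769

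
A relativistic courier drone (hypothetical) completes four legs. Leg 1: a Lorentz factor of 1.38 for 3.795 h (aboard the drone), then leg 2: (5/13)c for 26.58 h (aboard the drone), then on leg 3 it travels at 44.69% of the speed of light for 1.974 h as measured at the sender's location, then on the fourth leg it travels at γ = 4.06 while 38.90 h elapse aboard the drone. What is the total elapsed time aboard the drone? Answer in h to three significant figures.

τ = 71.0 h

Leg 1: 3.795 h is already measured aboard the drone.
Leg 2: 26.58 h is already measured aboard the drone.
Leg 3: β = 0.4469; γ = 1/√(1 − 0.4469²) = 1/√0.8003 = 1.118; τ_3 = 1.974/1.118 = 1.766 h.
Leg 4: 38.90 h is already measured aboard the drone.
Total: 3.795 + 26.58 + 1.766 + 38.90 h.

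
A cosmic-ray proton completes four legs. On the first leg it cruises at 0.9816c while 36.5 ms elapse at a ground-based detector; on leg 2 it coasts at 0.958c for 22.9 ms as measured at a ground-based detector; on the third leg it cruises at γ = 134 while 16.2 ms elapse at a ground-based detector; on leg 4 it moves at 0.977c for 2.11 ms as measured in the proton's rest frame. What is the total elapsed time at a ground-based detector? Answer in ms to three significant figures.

Leg 1: 36.5 ms is already measured at a ground-based detector.
Leg 2: 22.9 ms is already measured at a ground-based detector.
Leg 3: 16.2 ms is already measured at a ground-based detector.
Leg 4: γ = 1/√(1 − 0.977²) = 1/√0.04547 = 4.690; Δt_4 = 4.690 × 2.11 = 9.895 ms.
Total: 36.50 + 22.90 + 16.20 + 9.895 ms.

Δt = 85.5 ms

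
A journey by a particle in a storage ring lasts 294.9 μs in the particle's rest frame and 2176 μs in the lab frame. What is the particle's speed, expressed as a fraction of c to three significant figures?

v = 0.991c

The proper time is measured in the particle's rest frame (both events occur at the particle's location); Δt is measured in the lab frame. γ = Δt/τ = 2176/294.9 = 7.379.
β = √(1 − 1/γ²) = √(1 − 0.01837) = √0.9816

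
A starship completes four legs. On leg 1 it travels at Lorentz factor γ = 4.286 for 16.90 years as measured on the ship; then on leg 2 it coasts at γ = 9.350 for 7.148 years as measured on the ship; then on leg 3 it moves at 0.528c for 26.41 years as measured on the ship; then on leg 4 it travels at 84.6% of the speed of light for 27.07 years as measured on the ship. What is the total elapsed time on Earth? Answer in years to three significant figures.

Δt = 221 years

Leg 1: γ = 4.286; Δt_1 = 4.286 × 16.90 = 72.43 years.
Leg 2: γ = 9.350; Δt_2 = 9.350 × 7.148 = 66.83 years.
Leg 3: γ = 1/√(1 − 0.528²) = 1/√0.7212 = 1.178; Δt_3 = 1.178 × 26.41 = 31.10 years.
Leg 4: β = 0.846; γ = 1/√(1 − 0.846²) = 1/√0.2843 = 1.876; Δt_4 = 1.876 × 27.07 = 50.77 years.
Total: 72.43 + 66.83 + 31.10 + 50.77 years.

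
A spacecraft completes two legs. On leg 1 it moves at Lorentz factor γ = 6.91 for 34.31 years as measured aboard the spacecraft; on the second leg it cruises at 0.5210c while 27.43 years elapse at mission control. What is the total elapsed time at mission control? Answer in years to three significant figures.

Δt = 265 years

Leg 1: γ = 6.91; Δt_1 = 6.910 × 34.31 = 237.1 years.
Leg 2: 27.43 years is already measured at mission control.
Total: 237.1 + 27.43 years.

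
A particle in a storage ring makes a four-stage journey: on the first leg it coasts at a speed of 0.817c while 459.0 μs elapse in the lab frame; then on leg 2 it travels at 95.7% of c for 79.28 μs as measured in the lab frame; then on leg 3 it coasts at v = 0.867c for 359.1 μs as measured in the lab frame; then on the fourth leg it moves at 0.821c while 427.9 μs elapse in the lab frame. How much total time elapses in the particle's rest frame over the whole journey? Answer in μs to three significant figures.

Leg 1: γ = 1/√(1 − 0.817²) = 1/√0.3325 = 1.734; τ_1 = 459.0/1.734 = 264.7 μs.
Leg 2: β = 0.957; γ = 1/√(1 − 0.957²) = 1/√0.08415 = 3.447; τ_2 = 79.28/3.447 = 23.00 μs.
Leg 3: γ = 1/√(1 − 0.867²) = 1/√0.2483 = 2.007; τ_3 = 359.1/2.007 = 178.9 μs.
Leg 4: γ = 1/√(1 − 0.821²) = 1/√0.3260 = 1.752; τ_4 = 427.9/1.752 = 244.3 μs.
Total: 264.7 + 23.00 + 178.9 + 244.3 μs.

τ = 711 μs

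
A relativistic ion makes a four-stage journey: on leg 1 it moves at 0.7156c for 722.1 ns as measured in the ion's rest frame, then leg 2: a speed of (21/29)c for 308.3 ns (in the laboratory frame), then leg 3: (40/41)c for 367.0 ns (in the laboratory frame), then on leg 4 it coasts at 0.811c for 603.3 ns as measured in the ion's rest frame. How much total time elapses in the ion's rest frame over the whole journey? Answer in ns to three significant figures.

τ = 1620 ns

Leg 1: 722.1 ns is already measured in the ion's rest frame.
Leg 2: γ = 1/√(1 − (21/29)²) = 29/20 = 1.450; τ_2 = 308.3/1.450 = 212.6 ns.
Leg 3: γ = 1/√(1 − (40/41)²) = 41/9 ≈ 4.556; τ_3 = 367.0/4.556 = 80.56 ns.
Leg 4: 603.3 ns is already measured in the ion's rest frame.
Total: 722.1 + 212.6 + 80.56 + 603.3 ns.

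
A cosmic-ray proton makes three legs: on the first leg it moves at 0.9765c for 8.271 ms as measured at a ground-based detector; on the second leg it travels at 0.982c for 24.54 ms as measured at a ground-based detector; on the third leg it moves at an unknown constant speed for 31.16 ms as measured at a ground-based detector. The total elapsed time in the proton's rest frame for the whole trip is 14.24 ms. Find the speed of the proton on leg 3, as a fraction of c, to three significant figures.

Leg 1: γ = 1/√(1 − 0.9765²) = 1/√0.04645 = 4.640; τ_1 = 8.271/4.640 = 1.783 ms.
Leg 2: γ = 1/√(1 − 0.982²) = 1/√0.03568 = 5.294; τ_2 = 24.54/5.294 = 4.635 ms.
Leg 3: speed unknown; τ_3 = 31.16/γ_3.
Total proper time: 1.783 + 4.635 + τ_3 = 14.24, so τ_3 = 14.24 − 6.418 = 7.822 ms.
γ_3 = 31.16/7.822 = 3.983; β = √(1 − 1/γ²) = √0.9370.

β = 0.968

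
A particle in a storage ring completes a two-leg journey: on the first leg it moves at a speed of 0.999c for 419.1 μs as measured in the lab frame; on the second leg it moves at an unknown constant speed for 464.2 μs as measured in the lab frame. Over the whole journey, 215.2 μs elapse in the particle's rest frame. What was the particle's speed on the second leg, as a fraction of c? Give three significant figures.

β = 0.906

Leg 1: γ = 1/√(1 − 0.999²) = 1/√0.001999 = 22.37; τ_1 = 419.1/22.37 = 18.74 μs.
Leg 2: speed unknown; τ_2 = 464.2/γ_2.
Total proper time: 18.74 + τ_2 = 215.2, so τ_2 = 215.2 − 18.74 = 196.5 μs.
γ_2 = 464.2/196.5 = 2.363; β = √(1 − 1/γ²) = √0.8209.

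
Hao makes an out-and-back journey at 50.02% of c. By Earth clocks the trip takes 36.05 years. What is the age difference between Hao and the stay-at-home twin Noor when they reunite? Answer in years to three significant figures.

Δt − τ = 4.83 years

β = 0.5002; γ = 1/√(1 − 0.5002²) = 1/√0.7498 = 1.155
Hao's elapsed proper time: τ = 36.05/1.155 = 31.22 years.
Age gap = Δt − τ = 36.05 − 31.22 years.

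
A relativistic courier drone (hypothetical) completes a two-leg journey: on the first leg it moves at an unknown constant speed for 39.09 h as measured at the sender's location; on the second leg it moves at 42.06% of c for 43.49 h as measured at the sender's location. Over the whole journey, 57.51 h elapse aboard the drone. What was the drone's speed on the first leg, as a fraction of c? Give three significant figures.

Leg 1: speed unknown; τ_1 = 39.09/γ_1.
Leg 2: β = 0.4206; γ = 1/√(1 − 0.4206²) = 1/√0.8231 = 1.102; τ_2 = 43.49/1.102 = 39.46 h.
Total proper time: τ_1 + 39.46 = 57.51, so τ_1 = 57.51 − 39.46 = 18.05 h.
γ_1 = 39.09/18.05 = 2.165; β = √(1 − 1/γ²) = √0.7867.

β = 0.887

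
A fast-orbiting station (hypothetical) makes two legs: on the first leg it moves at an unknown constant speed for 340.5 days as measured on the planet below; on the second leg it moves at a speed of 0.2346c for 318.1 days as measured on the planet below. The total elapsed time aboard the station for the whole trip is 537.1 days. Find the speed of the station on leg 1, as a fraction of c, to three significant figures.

β = 0.743

Leg 1: speed unknown; τ_1 = 340.5/γ_1.
Leg 2: γ = 1/√(1 − 0.2346²) = 1/√0.9450 = 1.029; τ_2 = 318.1/1.029 = 309.2 days.
Total proper time: τ_1 + 309.2 = 537.1, so τ_1 = 537.1 − 309.2 = 227.9 days.
γ_1 = 340.5/227.9 = 1.494; β = √(1 − 1/γ²) = √0.5521.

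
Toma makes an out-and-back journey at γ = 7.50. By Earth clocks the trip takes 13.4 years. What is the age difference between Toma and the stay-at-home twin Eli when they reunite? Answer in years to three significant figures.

Δt − τ = 11.6 years

γ = 7.50
Toma's elapsed proper time: τ = 13.4/7.500 = 1.787 years.
Age gap = Δt − τ = 13.4 − 1.787 years.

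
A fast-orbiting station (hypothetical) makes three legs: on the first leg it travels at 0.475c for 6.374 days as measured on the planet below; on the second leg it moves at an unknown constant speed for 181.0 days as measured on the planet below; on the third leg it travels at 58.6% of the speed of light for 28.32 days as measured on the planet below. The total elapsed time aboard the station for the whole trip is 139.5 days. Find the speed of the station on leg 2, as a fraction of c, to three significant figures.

β = 0.790

Leg 1: γ = 1/√(1 − 0.475²) = 1/√0.7744 = 1.136; τ_1 = 6.374/1.136 = 5.609 days.
Leg 2: speed unknown; τ_2 = 181.0/γ_2.
Leg 3: β = 0.586; γ = 1/√(1 − 0.586²) = 1/√0.6566 = 1.234; τ_3 = 28.32/1.234 = 22.95 days.
Total proper time: 5.609 + τ_2 + 22.95 = 139.5, so τ_2 = 139.5 − 28.56 = 110.9 days.
γ_2 = 181.0/110.9 = 1.631; β = √(1 − 1/γ²) = √0.6243.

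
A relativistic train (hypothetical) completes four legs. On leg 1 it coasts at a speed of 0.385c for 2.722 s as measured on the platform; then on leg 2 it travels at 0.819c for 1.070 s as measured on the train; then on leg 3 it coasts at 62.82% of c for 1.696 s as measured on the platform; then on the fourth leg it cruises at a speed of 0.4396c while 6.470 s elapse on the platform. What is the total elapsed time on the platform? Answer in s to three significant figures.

Leg 1: 2.722 s is already measured on the platform.
Leg 2: γ = 1/√(1 − 0.819²) = 1/√0.3292 = 1.743; Δt_2 = 1.743 × 1.070 = 1.865 s.
Leg 3: 1.696 s is already measured on the platform.
Leg 4: 6.470 s is already measured on the platform.
Total: 2.722 + 1.865 + 1.696 + 6.470 s.

Δt = 12.8 s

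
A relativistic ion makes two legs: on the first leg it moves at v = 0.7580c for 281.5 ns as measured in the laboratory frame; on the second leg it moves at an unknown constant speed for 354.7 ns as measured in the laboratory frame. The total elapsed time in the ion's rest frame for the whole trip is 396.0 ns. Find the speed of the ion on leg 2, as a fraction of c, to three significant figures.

β = 0.801

Leg 1: γ = 1/√(1 − 0.7580²) = 1/√0.4254 = 1.533; τ_1 = 281.5/1.533 = 183.6 ns.
Leg 2: speed unknown; τ_2 = 354.7/γ_2.
Total proper time: 183.6 + τ_2 = 396.0, so τ_2 = 396.0 − 183.6 = 212.4 ns.
γ_2 = 354.7/212.4 = 1.670; β = √(1 − 1/γ²) = √0.6415.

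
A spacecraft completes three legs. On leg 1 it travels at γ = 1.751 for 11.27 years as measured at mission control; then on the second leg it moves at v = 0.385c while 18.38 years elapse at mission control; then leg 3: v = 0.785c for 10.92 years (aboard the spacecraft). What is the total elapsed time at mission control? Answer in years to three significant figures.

Δt = 47.3 years

Leg 1: 11.27 years is already measured at mission control.
Leg 2: 18.38 years is already measured at mission control.
Leg 3: γ = 1/√(1 − 0.785²) = 1/√0.3838 = 1.614; Δt_3 = 1.614 × 10.92 = 17.63 years.
Total: 11.27 + 18.38 + 17.63 years.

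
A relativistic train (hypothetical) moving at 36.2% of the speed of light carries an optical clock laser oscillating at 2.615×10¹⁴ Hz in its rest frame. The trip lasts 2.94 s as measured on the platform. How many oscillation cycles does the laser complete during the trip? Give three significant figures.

N = 7.17×10¹⁴

β = 0.362; γ = 1/√(1 − 0.362²) = 1/√0.8690 = 1.073
The oscillator's own cycle count is N = f × τ where τ is the proper time on the train. τ = Δt/γ = 2.94/1.073 = 2.741 s = 2.741×10⁰ s.
N = 2.615×10¹⁴ × 2.741×10⁰ = 7.167×10¹⁴.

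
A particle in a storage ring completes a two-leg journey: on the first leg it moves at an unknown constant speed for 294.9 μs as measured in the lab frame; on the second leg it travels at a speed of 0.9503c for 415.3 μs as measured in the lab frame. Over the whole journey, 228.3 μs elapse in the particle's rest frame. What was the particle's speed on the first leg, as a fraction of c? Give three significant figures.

Leg 1: speed unknown; τ_1 = 294.9/γ_1.
Leg 2: γ = 1/√(1 − 0.9503²) = 1/√0.09693 = 3.212; τ_2 = 415.3/3.212 = 129.3 μs.
Total proper time: τ_1 + 129.3 = 228.3, so τ_1 = 228.3 − 129.3 = 99.00 μs.
γ_1 = 294.9/99.00 = 2.979; β = √(1 − 1/γ²) = √0.8873.

β = 0.942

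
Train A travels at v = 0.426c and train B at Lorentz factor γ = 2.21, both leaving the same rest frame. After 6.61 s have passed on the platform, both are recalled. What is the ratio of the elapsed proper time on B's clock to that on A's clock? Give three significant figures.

A: γ = 1/√(1 − 0.426²) = 1/√0.8185 = 1.105. B: γ = 2.21.
τ_A/τ_B = γ_B/γ_A = 2.210/1.105 = 1.999, so τ_B/τ_A = 0.5001.

τ_B/τ_A = 0.500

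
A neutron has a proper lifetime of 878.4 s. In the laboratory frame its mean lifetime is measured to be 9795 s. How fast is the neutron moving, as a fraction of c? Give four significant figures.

γ = Δt/τ₀ = 9795/878.4 = 11.15
β = √(1 − 1/γ²) = √(1 − 0.008042) = √0.9920

β = 0.9960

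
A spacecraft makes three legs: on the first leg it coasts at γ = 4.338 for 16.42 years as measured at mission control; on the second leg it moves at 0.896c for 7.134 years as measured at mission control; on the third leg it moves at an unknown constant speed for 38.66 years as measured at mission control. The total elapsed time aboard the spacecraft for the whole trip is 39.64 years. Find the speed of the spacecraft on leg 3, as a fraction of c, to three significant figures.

β = 0.534

Leg 1: γ = 4.338; τ_1 = 16.42/4.338 = 3.785 years.
Leg 2: γ = 1/√(1 − 0.896²) = 1/√0.1972 = 2.252; τ_2 = 7.134/2.252 = 3.168 years.
Leg 3: speed unknown; τ_3 = 38.66/γ_3.
Total proper time: 3.785 + 3.168 + τ_3 = 39.64, so τ_3 = 39.64 − 6.953 = 32.69 years.
γ_3 = 38.66/32.69 = 1.183; β = √(1 − 1/γ²) = √0.2851.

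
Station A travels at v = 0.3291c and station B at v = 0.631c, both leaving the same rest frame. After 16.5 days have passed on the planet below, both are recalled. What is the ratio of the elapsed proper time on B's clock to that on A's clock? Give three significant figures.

A: γ = 1/√(1 − 0.3291²) = 1/√0.8917 = 1.059. B: γ = 1/√(1 − 0.631²) = 1/√0.6018 = 1.289.
τ_A/τ_B = γ_B/γ_A = 1.289/1.059 = 1.217, so τ_B/τ_A = 0.8215.

τ_B/τ_A = 0.822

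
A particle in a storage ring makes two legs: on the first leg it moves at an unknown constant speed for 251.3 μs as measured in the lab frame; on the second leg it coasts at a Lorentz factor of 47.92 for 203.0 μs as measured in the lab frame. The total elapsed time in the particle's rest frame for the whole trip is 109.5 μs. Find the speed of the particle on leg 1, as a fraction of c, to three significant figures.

Leg 1: speed unknown; τ_1 = 251.3/γ_1.
Leg 2: γ = 47.92; τ_2 = 203.0/47.92 = 4.236 μs.
Total proper time: τ_1 + 4.236 = 109.5, so τ_1 = 109.5 − 4.236 = 105.3 μs.
γ_1 = 251.3/105.3 = 2.387; β = √(1 − 1/γ²) = √0.8245.

β = 0.908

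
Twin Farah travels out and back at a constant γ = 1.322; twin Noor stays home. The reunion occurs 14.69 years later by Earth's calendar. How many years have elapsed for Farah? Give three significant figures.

γ = 1.322
Farah's clock measures proper time along the trip: τ = Δt/γ = 14.69/1.322 years.

τ = 11.1 years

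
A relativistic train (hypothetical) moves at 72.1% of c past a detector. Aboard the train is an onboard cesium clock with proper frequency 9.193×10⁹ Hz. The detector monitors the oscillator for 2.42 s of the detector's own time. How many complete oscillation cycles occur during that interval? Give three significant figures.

N = 1.54×10¹⁰

β = 0.721; γ = 1/√(1 − 0.721²) = 1/√0.4802 = 1.443
During 2.42 s of lab time, the oscillator's proper time advances by τ = Δt/γ = 2.42/1.443 = 1.677 s = 1.677×10⁰ s.
N = f × τ = 9.193×10⁹ × 1.677×10⁰ = 1.542×10¹⁰.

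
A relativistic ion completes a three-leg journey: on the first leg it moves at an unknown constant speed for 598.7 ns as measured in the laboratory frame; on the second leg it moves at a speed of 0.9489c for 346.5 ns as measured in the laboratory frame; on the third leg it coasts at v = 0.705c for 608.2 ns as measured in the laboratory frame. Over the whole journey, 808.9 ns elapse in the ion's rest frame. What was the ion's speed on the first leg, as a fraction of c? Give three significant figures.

β = 0.894

Leg 1: speed unknown; τ_1 = 598.7/γ_1.
Leg 2: γ = 1/√(1 − 0.9489²) = 1/√0.09959 = 3.169; τ_2 = 346.5/3.169 = 109.3 ns.
Leg 3: γ = 1/√(1 − 0.705²) = 1/√0.5030 = 1.410; τ_3 = 608.2/1.410 = 431.3 ns.
Total proper time: τ_1 + 109.3 + 431.3 = 808.9, so τ_1 = 808.9 − 540.7 = 268.2 ns.
γ_1 = 598.7/268.2 = 2.232; β = √(1 − 1/γ²) = √0.7993.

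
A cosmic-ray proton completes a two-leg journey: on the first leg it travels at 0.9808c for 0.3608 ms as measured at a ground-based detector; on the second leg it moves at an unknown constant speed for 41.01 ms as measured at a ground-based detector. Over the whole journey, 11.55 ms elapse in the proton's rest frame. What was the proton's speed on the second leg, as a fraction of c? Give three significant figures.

β = 0.960

Leg 1: γ = 1/√(1 − 0.9808²) = 1/√0.03803 = 5.128; τ_1 = 0.3608/5.128 = 0.07036 ms.
Leg 2: speed unknown; τ_2 = 41.01/γ_2.
Total proper time: 0.07036 + τ_2 = 11.55, so τ_2 = 11.55 − 0.07036 = 11.48 ms.
γ_2 = 41.01/11.48 = 3.572; β = √(1 − 1/γ²) = √0.9216.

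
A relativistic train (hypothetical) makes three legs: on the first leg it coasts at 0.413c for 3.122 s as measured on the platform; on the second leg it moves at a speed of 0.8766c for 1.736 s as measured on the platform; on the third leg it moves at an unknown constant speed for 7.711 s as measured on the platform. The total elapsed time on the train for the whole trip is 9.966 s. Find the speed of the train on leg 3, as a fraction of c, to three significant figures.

Leg 1: γ = 1/√(1 − 0.413²) = 1/√0.8294 = 1.098; τ_1 = 3.122/1.098 = 2.843 s.
Leg 2: γ = 1/√(1 − 0.8766²) = 1/√0.2316 = 2.078; τ_2 = 1.736/2.078 = 0.8354 s.
Leg 3: speed unknown; τ_3 = 7.711/γ_3.
Total proper time: 2.843 + 0.8354 + τ_3 = 9.966, so τ_3 = 9.966 − 3.679 = 6.287 s.
γ_3 = 7.711/6.287 = 1.226; β = √(1 − 1/γ²) = √0.3352.

β = 0.579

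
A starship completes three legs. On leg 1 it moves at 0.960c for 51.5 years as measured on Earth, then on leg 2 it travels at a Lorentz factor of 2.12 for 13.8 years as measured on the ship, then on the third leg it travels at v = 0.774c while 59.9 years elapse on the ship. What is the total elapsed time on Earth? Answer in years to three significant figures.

Δt = 175 years

Leg 1: 51.5 years is already measured on Earth.
Leg 2: γ = 2.12; Δt_2 = 2.120 × 13.8 = 29.26 years.
Leg 3: γ = 1/√(1 − 0.774²) = 1/√0.4009 = 1.579; Δt_3 = 1.579 × 59.9 = 94.60 years.
Total: 51.50 + 29.26 + 94.60 years.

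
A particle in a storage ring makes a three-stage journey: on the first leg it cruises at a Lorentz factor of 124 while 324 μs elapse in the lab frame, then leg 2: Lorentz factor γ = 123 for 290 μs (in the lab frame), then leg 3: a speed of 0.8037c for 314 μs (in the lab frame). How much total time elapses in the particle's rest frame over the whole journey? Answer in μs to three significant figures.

τ = 192 μs

Leg 1: γ = 124; τ_1 = 324/124.0 = 2.613 μs.
Leg 2: γ = 123; τ_2 = 290/123.0 = 2.358 μs.
Leg 3: γ = 1/√(1 − 0.8037²) = 1/√0.3541 = 1.681; τ_3 = 314/1.681 = 186.8 μs.
Total: 2.613 + 2.358 + 186.8 μs.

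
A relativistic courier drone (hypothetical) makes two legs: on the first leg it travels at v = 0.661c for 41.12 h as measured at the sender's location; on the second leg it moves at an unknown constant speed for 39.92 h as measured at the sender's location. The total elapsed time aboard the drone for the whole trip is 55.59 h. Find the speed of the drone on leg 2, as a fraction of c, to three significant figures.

Leg 1: γ = 1/√(1 − 0.661²) = 1/√0.5631 = 1.333; τ_1 = 41.12/1.333 = 30.86 h.
Leg 2: speed unknown; τ_2 = 39.92/γ_2.
Total proper time: 30.86 + τ_2 = 55.59, so τ_2 = 55.59 − 30.86 = 24.73 h.
γ_2 = 39.92/24.73 = 1.614; β = √(1 − 1/γ²) = √0.6161.

β = 0.785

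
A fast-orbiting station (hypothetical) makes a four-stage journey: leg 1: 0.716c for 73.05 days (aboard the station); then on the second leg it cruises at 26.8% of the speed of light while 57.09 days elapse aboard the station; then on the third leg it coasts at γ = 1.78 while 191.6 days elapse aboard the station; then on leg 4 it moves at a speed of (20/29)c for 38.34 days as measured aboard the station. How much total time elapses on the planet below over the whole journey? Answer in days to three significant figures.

Δt = 558 days

Leg 1: γ = 1/√(1 − 0.716²) = 1/√0.4873 = 1.432; Δt_1 = 1.432 × 73.05 = 104.6 days.
Leg 2: β = 0.268; γ = 1/√(1 − 0.268²) = 1/√0.9282 = 1.038; Δt_2 = 1.038 × 57.09 = 59.26 days.
Leg 3: γ = 1.78; Δt_3 = 1.780 × 191.6 = 341.0 days.
Leg 4: γ = 1/√(1 − (20/29)²) = 29/21 ≈ 1.381; Δt_4 = 1.381 × 38.34 = 52.95 days.
Total: 104.6 + 59.26 + 341.0 + 52.95 days.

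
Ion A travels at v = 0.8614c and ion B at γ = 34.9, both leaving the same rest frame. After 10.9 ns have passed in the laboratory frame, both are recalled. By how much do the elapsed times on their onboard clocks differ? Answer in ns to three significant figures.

|τ_A − τ_B| = 5.22 ns

A: γ = 1/√(1 − 0.8614²) = 1/√0.2580 = 1.969; τ_A = 10.9/1.969 = 5.536 ns.
B: γ = 34.9; τ_B = 10.9/34.90 = 0.3123 ns.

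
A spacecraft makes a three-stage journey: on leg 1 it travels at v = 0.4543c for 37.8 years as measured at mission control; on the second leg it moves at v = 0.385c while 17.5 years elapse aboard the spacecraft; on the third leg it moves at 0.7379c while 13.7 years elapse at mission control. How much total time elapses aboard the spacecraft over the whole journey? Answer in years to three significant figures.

Leg 1: γ = 1/√(1 − 0.4543²) = 1/√0.7936 = 1.123; τ_1 = 37.8/1.123 = 33.67 years.
Leg 2: 17.5 years is already measured aboard the spacecraft.
Leg 3: γ = 1/√(1 − 0.7379²) = 1/√0.4555 = 1.482; τ_3 = 13.7/1.482 = 9.246 years.
Total: 33.67 + 17.50 + 9.246 years.

τ = 60.4 years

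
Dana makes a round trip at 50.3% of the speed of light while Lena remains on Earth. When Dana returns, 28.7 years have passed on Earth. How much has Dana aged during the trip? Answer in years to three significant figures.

τ = 24.8 years

β = 0.503; γ = 1/√(1 − 0.503²) = 1/√0.7470 = 1.157
Dana's clock measures proper time along the trip: τ = Δt/γ = 28.7/1.157 years.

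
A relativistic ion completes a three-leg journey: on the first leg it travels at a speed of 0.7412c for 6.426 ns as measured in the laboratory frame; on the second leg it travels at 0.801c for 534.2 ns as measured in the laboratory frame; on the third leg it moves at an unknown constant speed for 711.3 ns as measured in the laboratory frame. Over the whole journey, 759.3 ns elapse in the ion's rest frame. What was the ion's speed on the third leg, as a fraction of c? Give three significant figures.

β = 0.791

Leg 1: γ = 1/√(1 − 0.7412²) = 1/√0.4506 = 1.490; τ_1 = 6.426/1.490 = 4.314 ns.
Leg 2: γ = 1/√(1 − 0.801²) = 1/√0.3584 = 1.670; τ_2 = 534.2/1.670 = 319.8 ns.
Leg 3: speed unknown; τ_3 = 711.3/γ_3.
Total proper time: 4.314 + 319.8 + τ_3 = 759.3, so τ_3 = 759.3 − 324.1 = 435.2 ns.
γ_3 = 711.3/435.2 = 1.634; β = √(1 − 1/γ²) = √0.6257.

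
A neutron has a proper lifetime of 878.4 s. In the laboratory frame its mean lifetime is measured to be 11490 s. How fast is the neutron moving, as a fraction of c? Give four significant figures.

γ = Δt/τ₀ = 11490/878.4 = 13.08
β = √(1 − 1/γ²) = √(1 − 0.005844) = √0.9942

β = 0.9971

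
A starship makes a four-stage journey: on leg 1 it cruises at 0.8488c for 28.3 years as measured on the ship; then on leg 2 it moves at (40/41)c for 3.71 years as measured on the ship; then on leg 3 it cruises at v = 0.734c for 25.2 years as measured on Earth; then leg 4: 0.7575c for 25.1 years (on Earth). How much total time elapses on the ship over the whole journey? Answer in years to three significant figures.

τ = 65.5 years

Leg 1: 28.3 years is already measured on the ship.
Leg 2: 3.71 years is already measured on the ship.
Leg 3: γ = 1/√(1 − 0.734²) = 1/√0.4612 = 1.472; τ_3 = 25.2/1.472 = 17.11 years.
Leg 4: γ = 1/√(1 − 0.7575²) = 1/√0.4262 = 1.532; τ_4 = 25.1/1.532 = 16.39 years.
Total: 28.30 + 3.710 + 17.11 + 16.39 years.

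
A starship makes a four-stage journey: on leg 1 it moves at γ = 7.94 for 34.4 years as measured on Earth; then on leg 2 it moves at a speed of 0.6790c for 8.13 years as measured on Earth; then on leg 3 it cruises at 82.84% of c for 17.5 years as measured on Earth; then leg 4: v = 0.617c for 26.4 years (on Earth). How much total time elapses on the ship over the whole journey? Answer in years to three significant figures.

τ = 40.9 years

Leg 1: γ = 7.94; τ_1 = 34.4/7.940 = 4.332 years.
Leg 2: γ = 1/√(1 − 0.6790²) = 1/√0.5390 = 1.362; τ_2 = 8.13/1.362 = 5.969 years.
Leg 3: β = 0.8284; γ = 1/√(1 − 0.8284²) = 1/√0.3138 = 1.785; τ_3 = 17.5/1.785 = 9.802 years.
Leg 4: γ = 1/√(1 − 0.617²) = 1/√0.6193 = 1.271; τ_4 = 26.4/1.271 = 20.78 years.
Total: 4.332 + 5.969 + 9.802 + 20.78 years.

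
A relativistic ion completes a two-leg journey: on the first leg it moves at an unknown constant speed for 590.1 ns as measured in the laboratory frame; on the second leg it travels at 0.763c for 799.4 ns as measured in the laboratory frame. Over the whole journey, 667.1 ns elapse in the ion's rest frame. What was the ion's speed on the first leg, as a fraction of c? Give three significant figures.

Leg 1: speed unknown; τ_1 = 590.1/γ_1.
Leg 2: γ = 1/√(1 − 0.763²) = 1/√0.4178 = 1.547; τ_2 = 799.4/1.547 = 516.7 ns.
Total proper time: τ_1 + 516.7 = 667.1, so τ_1 = 667.1 − 516.7 = 150.4 ns.
γ_1 = 590.1/150.4 = 3.924; β = √(1 − 1/γ²) = √0.9351.

β = 0.967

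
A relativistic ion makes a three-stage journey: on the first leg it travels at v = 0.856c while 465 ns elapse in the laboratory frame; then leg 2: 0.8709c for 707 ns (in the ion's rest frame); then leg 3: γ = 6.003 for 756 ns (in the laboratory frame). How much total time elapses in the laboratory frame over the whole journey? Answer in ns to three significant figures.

Leg 1: 465 ns is already measured in the laboratory frame.
Leg 2: γ = 1/√(1 − 0.8709²) = 1/√0.2415 = 2.035; Δt_2 = 2.035 × 707 = 1439 ns.
Leg 3: 756 ns is already measured in the laboratory frame.
Total: 465.0 + 1439 + 756.0 ns.

Δt = 2660 ns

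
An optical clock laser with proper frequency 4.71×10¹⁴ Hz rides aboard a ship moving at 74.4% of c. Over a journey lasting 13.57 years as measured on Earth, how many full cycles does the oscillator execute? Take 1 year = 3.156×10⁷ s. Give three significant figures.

N = 1.35×10²³

β = 0.744; γ = 1/√(1 − 0.744²) = 1/√0.4465 = 1.497
The oscillator's own cycle count is N = f × τ where τ is the proper time on the ship. τ = Δt/γ = 13.57/1.497 = 9.067 years = 2.862×10⁸ s.
N = 4.71×10¹⁴ × 2.862×10⁸ = 1.348×10²³.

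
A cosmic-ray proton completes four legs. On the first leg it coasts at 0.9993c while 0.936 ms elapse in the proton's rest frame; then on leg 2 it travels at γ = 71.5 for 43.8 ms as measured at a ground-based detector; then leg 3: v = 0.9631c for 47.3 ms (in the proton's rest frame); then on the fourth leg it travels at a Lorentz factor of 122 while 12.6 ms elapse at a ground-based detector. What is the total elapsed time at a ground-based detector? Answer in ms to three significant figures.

Leg 1: γ = 1/√(1 − 0.9993²) = 1/√0.001400 = 26.73; Δt_1 = 26.73 × 0.936 = 25.02 ms.
Leg 2: 43.8 ms is already measured at a ground-based detector.
Leg 3: γ = 1/√(1 − 0.9631²) = 1/√0.07244 = 3.715; Δt_3 = 3.715 × 47.3 = 175.7 ms.
Leg 4: 12.6 ms is already measured at a ground-based detector.
Total: 25.02 + 43.80 + 175.7 + 12.60 ms.

Δt = 257 ms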